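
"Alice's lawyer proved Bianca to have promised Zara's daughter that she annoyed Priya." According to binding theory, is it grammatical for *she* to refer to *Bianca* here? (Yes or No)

*Bianca* is an R-expression; Principle C requires it to be free (not bound by any c-commanding expression).
— she: subject of the clause headed by 'annoyed'; the pronoun does not c-command the R-expression — coreference allowed.

Yes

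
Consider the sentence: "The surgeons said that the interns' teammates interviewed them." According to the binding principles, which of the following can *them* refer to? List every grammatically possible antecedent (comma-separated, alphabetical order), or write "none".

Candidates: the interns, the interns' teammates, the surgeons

*them* is a pronoun; Principle B requires it to be free in its binding domain — the clause headed by 'interviewed'.
— the interns: possessor inside the subject DP of the clause headed by 'interviewed'; does not c-command the pronoun — Principle B does not apply; allowed.
— the interns' teammates: subject of the clause headed by 'interviewed'; c-commands the pronoun within its binding domain — blocked (Principle B).
— the surgeons: subject of the matrix clause; c-commands the pronoun but lies outside its binding domain — allowed.

the interns, the surgeons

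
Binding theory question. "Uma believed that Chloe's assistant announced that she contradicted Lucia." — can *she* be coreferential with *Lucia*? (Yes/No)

*she* is a pronoun; Principle B requires it to be free in its binding domain — the clause headed by 'contradicted'.
— Lucia: object of the clause headed by 'contradicted'; is c-commanded by the pronoun; coreference would bind this R-expression — blocked (Principle C).

No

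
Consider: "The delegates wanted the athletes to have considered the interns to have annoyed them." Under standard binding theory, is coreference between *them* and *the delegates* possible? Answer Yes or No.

Yes

*the delegates* is an R-expression; Principle C requires it to be free (not bound by any c-commanding expression).
— them: object of the clause headed by 'annoyed'; the pronoun does not c-command the R-expression — coreference allowed.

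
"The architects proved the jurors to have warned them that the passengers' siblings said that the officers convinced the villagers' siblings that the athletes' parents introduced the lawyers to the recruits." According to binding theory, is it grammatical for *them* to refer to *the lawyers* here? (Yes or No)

No

*the lawyers* is an R-expression; Principle C requires it to be free (not bound by any c-commanding expression).
— them: object of the clause headed by 'warned'; the pronoun c-commands the R-expression — coreference blocked (Principle C).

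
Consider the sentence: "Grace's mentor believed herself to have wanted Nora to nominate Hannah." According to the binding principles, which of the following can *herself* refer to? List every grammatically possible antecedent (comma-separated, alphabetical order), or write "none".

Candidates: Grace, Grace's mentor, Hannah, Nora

*herself* is a reflexive; Principle A requires it to be bound within its binding domain — the matrix clause.
— Grace: possessor inside the subject DP of the matrix clause; does not c-command the reflexive — cannot bind it (Principle A).
— Grace's mentor: subject of the matrix clause; c-commands the reflexive within its binding domain — allowed (Principle A).
— Hannah: object of the clause headed by 'nominate'; does not c-command the reflexive — cannot bind it (Principle A).
— Nora: subject of the clause headed by 'nominate'; does not c-command the reflexive — cannot bind it (Principle A).

Grace's mentor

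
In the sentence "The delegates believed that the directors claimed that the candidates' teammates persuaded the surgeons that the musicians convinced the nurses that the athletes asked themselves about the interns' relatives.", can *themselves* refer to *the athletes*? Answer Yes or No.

*themselves* is a reflexive; Principle A requires it to be bound within its binding domain — the clause headed by 'asked'.
— the athletes: subject of the clause headed by 'asked'; c-commands the reflexive within its binding domain — allowed (Principle A).

Yes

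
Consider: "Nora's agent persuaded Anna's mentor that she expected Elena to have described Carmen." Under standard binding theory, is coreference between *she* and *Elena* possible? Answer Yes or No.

*Elena* is an R-expression; Principle C requires it to be free (not bound by any c-commanding expression).
— she: subject of the clause headed by 'expected'; the pronoun c-commands the R-expression — coreference blocked (Principle C).

No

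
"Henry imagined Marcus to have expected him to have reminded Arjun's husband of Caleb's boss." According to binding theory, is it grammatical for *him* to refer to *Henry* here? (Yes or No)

Yes

*Henry* is an R-expression; Principle C requires it to be free (not bound by any c-commanding expression).
— him: subject of the clause headed by 'reminded'; the pronoun does not c-command the R-expression — coreference allowed.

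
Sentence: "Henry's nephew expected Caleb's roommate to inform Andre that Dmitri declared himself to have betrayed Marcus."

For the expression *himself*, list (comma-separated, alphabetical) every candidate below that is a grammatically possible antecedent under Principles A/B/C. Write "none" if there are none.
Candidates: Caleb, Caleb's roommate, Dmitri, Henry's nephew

*himself* is a reflexive; Principle A requires it to be bound within its binding domain — the clause headed by 'declared'.
— Caleb: possessor inside the subject DP of the clause headed by 'inform'; does not c-command the reflexive — cannot bind it (Principle A).
— Caleb's roommate: subject of the clause headed by 'inform'; c-commands the reflexive but lies outside its binding domain — cannot bind it (Principle A).
— Dmitri: subject of the clause headed by 'declared'; c-commands the reflexive within its binding domain — allowed (Principle A).
— Henry's nephew: subject of the matrix clause; c-commands the reflexive but lies outside its binding domain — cannot bind it (Principle A).

Dmitri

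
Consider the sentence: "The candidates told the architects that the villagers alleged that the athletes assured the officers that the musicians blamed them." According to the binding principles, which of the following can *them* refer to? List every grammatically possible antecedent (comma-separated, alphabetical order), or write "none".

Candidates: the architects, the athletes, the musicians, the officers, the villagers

the architects, the athletes, the officers, the villagers

*them* is a pronoun; Principle B requires it to be free in its binding domain — the clause headed by 'blamed'.
— the architects: object of the matrix clause; c-commands the pronoun but lies outside its binding domain — allowed.
— the athletes: subject of the clause headed by 'assured'; c-commands the pronoun but lies outside its binding domain — allowed.
— the musicians: subject of the clause headed by 'blamed'; c-commands the pronoun within its binding domain — blocked (Principle B).
— the officers: object of the clause headed by 'assured'; c-commands the pronoun but lies outside its binding domain — allowed.
— the villagers: subject of the clause headed by 'alleged'; c-commands the pronoun but lies outside its binding domain — allowed.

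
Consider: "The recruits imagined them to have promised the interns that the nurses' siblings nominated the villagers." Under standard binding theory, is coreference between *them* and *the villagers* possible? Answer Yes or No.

No

*the villagers* is an R-expression; Principle C requires it to be free (not bound by any c-commanding expression).
— them: subject of the clause headed by 'promised'; the pronoun c-commands the R-expression — coreference blocked (Principle C).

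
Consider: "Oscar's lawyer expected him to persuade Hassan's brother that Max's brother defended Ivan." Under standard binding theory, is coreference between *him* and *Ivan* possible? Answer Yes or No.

*Ivan* is an R-expression; Principle C requires it to be free (not bound by any c-commanding expression).
— him: subject of the clause headed by 'persuade'; the pronoun c-commands the R-expression — coreference blocked (Principle C).

No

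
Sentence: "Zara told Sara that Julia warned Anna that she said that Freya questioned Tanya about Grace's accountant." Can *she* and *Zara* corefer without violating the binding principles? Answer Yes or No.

Yes

*Zara* is an R-expression; Principle C requires it to be free (not bound by any c-commanding expression).
— she: subject of the clause headed by 'said'; the pronoun does not c-command the R-expression — coreference allowed.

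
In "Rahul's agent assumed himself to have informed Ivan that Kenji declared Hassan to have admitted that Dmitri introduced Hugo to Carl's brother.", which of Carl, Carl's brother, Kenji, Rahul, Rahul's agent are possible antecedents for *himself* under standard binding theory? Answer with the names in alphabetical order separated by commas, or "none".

*himself* is a reflexive; Principle A requires it to be bound within its binding domain — the matrix clause.
— Carl: possessor inside the second object DP of the clause headed by 'introduced'; does not c-command the reflexive — cannot bind it (Principle A).
— Carl's brother: second object of the clause headed by 'introduced'; does not c-command the reflexive — cannot bind it (Principle A).
— Kenji: subject of the clause headed by 'declared'; does not c-command the reflexive — cannot bind it (Principle A).
— Rahul: possessor inside the subject DP of the matrix clause; does not c-command the reflexive — cannot bind it (Principle A).
— Rahul's agent: subject of the matrix clause; c-commands the reflexive within its binding domain — allowed (Principle A).

Rahul's agent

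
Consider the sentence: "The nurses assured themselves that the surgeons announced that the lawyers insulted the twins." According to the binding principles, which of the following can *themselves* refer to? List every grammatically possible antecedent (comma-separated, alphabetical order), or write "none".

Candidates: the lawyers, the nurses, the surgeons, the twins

the nurses

*themselves* is a reflexive; Principle A requires it to be bound within its binding domain — the matrix clause.
— the lawyers: subject of the clause headed by 'insulted'; does not c-command the reflexive — cannot bind it (Principle A).
— the nurses: subject of the matrix clause; c-commands the reflexive within its binding domain — allowed (Principle A).
— the surgeons: subject of the clause headed by 'announced'; does not c-command the reflexive — cannot bind it (Principle A).
— the twins: object of the clause headed by 'insulted'; does not c-command the reflexive — cannot bind it (Principle A).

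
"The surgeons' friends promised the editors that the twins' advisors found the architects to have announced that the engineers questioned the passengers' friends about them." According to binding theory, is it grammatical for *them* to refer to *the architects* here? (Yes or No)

Yes

*the architects* is an R-expression; Principle C requires it to be free (not bound by any c-commanding expression).
— them: second object of the clause headed by 'questioned'; the pronoun does not c-command the R-expression — coreference allowed.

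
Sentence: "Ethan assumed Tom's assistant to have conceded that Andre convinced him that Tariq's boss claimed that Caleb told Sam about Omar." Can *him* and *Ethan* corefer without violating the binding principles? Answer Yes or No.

*Ethan* is an R-expression; Principle C requires it to be free (not bound by any c-commanding expression).
— him: object of the clause headed by 'convinced'; the pronoun does not c-command the R-expression — coreference allowed.

Yes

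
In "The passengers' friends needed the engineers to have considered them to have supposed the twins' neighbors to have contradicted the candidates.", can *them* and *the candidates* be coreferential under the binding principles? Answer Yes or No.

No

*the candidates* is an R-expression; Principle C requires it to be free (not bound by any c-commanding expression).
— them: subject of the clause headed by 'supposed'; the pronoun c-commands the R-expression — coreference blocked (Principle C).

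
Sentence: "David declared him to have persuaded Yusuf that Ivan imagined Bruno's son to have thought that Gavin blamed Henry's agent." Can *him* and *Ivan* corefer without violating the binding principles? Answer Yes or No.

*Ivan* is an R-expression; Principle C requires it to be free (not bound by any c-commanding expression).
— him: subject of the clause headed by 'persuaded'; the pronoun c-commands the R-expression — coreference blocked (Principle C).

No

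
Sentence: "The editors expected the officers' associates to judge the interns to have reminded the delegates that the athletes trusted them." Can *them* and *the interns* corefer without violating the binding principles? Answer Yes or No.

*the interns* is an R-expression; Principle C requires it to be free (not bound by any c-commanding expression).
— them: object of the clause headed by 'trusted'; the pronoun does not c-command the R-expression — coreference allowed.

Yes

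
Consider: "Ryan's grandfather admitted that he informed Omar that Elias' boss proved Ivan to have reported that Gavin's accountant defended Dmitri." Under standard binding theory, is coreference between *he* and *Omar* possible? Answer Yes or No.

No

*Omar* is an R-expression; Principle C requires it to be free (not bound by any c-commanding expression).
— he: subject of the clause headed by 'informed'; the pronoun c-commands the R-expression — coreference blocked (Principle C).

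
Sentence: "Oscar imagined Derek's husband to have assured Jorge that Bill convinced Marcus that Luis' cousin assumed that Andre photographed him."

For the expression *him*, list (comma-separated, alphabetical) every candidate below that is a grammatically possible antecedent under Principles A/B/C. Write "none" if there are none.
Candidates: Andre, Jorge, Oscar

Jorge, Oscar

*him* is a pronoun; Principle B requires it to be free in its binding domain — the clause headed by 'photographed'.
— Andre: subject of the clause headed by 'photographed'; c-commands the pronoun within its binding domain — blocked (Principle B).
— Jorge: object of the clause headed by 'assured'; c-commands the pronoun but lies outside its binding domain — allowed.
— Oscar: subject of the matrix clause; c-commands the pronoun but lies outside its binding domain — allowed.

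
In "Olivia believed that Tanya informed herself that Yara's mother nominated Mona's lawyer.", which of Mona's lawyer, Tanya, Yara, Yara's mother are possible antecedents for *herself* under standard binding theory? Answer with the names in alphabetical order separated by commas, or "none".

*herself* is a reflexive; Principle A requires it to be bound within its binding domain — the clause headed by 'informed'.
— Mona's lawyer: object of the clause headed by 'nominated'; does not c-command the reflexive — cannot bind it (Principle A).
— Tanya: subject of the clause headed by 'informed'; c-commands the reflexive within its binding domain — allowed (Principle A).
— Yara: possessor inside the subject DP of the clause headed by 'nominated'; does not c-command the reflexive — cannot bind it (Principle A).
— Yara's mother: subject of the clause headed by 'nominated'; does not c-command the reflexive — cannot bind it (Principle A).

Tanya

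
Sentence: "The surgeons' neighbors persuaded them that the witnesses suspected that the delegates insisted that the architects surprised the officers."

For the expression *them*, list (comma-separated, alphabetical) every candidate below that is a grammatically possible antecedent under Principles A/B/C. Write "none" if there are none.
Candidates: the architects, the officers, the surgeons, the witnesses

*them* is a pronoun; Principle B requires it to be free in its binding domain — the matrix clause.
— the architects: subject of the clause headed by 'surprised'; is c-commanded by the pronoun; coreference would bind this R-expression — blocked (Principle C).
— the officers: object of the clause headed by 'surprised'; is c-commanded by the pronoun; coreference would bind this R-expression — blocked (Principle C).
— the surgeons: possessor inside the subject DP of the matrix clause; does not c-command the pronoun — Principle B does not apply; allowed.
— the witnesses: subject of the clause headed by 'suspected'; is c-commanded by the pronoun; coreference would bind this R-expression — blocked (Principle C).

the surgeons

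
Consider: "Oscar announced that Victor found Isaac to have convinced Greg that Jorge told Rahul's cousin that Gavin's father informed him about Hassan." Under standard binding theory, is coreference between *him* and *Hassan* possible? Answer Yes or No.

No

*Hassan* is an R-expression; Principle C requires it to be free (not bound by any c-commanding expression).
— him: object of the clause headed by 'informed'; the pronoun c-commands the R-expression — coreference blocked (Principle C).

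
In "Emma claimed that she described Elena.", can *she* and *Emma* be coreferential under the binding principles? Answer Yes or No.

Yes

*Emma* is an R-expression; Principle C requires it to be free (not bound by any c-commanding expression).
— she: subject of the clause headed by 'described'; the pronoun does not c-command the R-expression — coreference allowed.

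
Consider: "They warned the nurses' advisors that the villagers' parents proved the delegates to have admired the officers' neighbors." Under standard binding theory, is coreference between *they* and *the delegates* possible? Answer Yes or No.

*the delegates* is an R-expression; Principle C requires it to be free (not bound by any c-commanding expression).
— they: subject of the matrix clause; the pronoun c-commands the R-expression — coreference blocked (Principle C).

No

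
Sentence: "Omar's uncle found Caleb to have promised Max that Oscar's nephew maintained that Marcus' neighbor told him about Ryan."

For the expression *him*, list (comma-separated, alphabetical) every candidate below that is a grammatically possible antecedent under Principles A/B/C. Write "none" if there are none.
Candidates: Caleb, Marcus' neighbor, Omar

Caleb, Omar

*him* is a pronoun; Principle B requires it to be free in its binding domain — the clause headed by 'told'.
— Caleb: subject of the clause headed by 'promised'; c-commands the pronoun but lies outside its binding domain — allowed.
— Marcus' neighbor: subject of the clause headed by 'told'; c-commands the pronoun within its binding domain — blocked (Principle B).
— Omar: possessor inside the subject DP of the matrix clause; does not c-command the pronoun — Principle B does not apply; allowed.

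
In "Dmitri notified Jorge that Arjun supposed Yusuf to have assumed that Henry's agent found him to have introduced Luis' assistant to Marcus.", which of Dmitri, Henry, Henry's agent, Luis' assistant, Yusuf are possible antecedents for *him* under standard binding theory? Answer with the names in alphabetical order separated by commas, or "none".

*him* is a pronoun; Principle B requires it to be free in its binding domain — the clause headed by 'found'.
— Dmitri: subject of the matrix clause; c-commands the pronoun but lies outside its binding domain — allowed.
— Henry: possessor inside the subject DP of the clause headed by 'found'; does not c-command the pronoun — Principle B does not apply; allowed.
— Henry's agent: subject of the clause headed by 'found'; c-commands the pronoun within its binding domain — blocked (Principle B).
— Luis' assistant: object of the clause headed by 'introduced'; is c-commanded by the pronoun; coreference would bind this R-expression — blocked (Principle C).
— Yusuf: subject of the clause headed by 'assumed'; c-commands the pronoun but lies outside its binding domain — allowed.

Dmitri, Henry, Yusuf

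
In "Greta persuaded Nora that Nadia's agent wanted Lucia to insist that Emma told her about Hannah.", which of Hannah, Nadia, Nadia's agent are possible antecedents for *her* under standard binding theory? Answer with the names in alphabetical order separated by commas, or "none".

Nadia, Nadia's agent

*her* is a pronoun; Principle B requires it to be free in its binding domain — the clause headed by 'told'.
— Hannah: second object of the clause headed by 'told'; is c-commanded by the pronoun; coreference would bind this R-expression — blocked (Principle C).
— Nadia: possessor inside the subject DP of the clause headed by 'wanted'; does not c-command the pronoun — Principle B does not apply; allowed.
— Nadia's agent: subject of the clause headed by 'wanted'; c-commands the pronoun but lies outside its binding domain — allowed.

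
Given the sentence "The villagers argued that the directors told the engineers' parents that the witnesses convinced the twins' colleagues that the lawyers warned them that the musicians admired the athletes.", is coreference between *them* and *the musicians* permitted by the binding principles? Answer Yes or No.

No

*them* is a pronoun; Principle B requires it to be free in its binding domain — the clause headed by 'warned'.
— the musicians: subject of the clause headed by 'admired'; is c-commanded by the pronoun; coreference would bind this R-expression — blocked (Principle C).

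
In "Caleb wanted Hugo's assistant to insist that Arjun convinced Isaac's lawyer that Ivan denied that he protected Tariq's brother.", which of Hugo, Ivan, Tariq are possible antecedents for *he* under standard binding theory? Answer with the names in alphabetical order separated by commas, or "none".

*he* is a pronoun; Principle B requires it to be free in its binding domain — the clause headed by 'protected'.
— Hugo: possessor inside the subject DP of the clause headed by 'insist'; does not c-command the pronoun — Principle B does not apply; allowed.
— Ivan: subject of the clause headed by 'denied'; c-commands the pronoun but lies outside its binding domain — allowed.
— Tariq: possessor inside the object DP of the clause headed by 'protected'; is c-commanded by the pronoun; coreference would bind this R-expression — blocked (Principle C).

Hugo, Ivan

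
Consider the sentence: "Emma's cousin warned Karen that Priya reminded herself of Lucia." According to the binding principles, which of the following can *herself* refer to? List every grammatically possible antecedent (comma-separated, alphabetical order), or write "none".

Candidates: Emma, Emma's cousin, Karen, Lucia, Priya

*herself* is a reflexive; Principle A requires it to be bound within its binding domain — the clause headed by 'reminded'.
— Emma: possessor inside the subject DP of the matrix clause; does not c-command the reflexive — cannot bind it (Principle A).
— Emma's cousin: subject of the matrix clause; c-commands the reflexive but lies outside its binding domain — cannot bind it (Principle A).
— Karen: object of the matrix clause; c-commands the reflexive but lies outside its binding domain — cannot bind it (Principle A).
— Lucia: second object of the clause headed by 'reminded'; does not c-command the reflexive — cannot bind it (Principle A).
— Priya: subject of the clause headed by 'reminded'; c-commands the reflexive within its binding domain — allowed (Principle A).

Priya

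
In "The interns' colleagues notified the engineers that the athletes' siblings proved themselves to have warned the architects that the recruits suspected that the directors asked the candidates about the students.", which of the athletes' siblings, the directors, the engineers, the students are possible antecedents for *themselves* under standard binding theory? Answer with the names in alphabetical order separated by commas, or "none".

the athletes' siblings

*themselves* is a reflexive; Principle A requires it to be bound within its binding domain — the clause headed by 'proved'.
— the athletes' siblings: subject of the clause headed by 'proved'; c-commands the reflexive within its binding domain — allowed (Principle A).
— the directors: subject of the clause headed by 'asked'; does not c-command the reflexive — cannot bind it (Principle A).
— the engineers: object of the matrix clause; c-commands the reflexive but lies outside its binding domain — cannot bind it (Principle A).
— the students: second object of the clause headed by 'asked'; does not c-command the reflexive — cannot bind it (Principle A).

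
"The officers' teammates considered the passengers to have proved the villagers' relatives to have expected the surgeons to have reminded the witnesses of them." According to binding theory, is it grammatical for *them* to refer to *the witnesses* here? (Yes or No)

No

*the witnesses* is an R-expression; Principle C requires it to be free (not bound by any c-commanding expression).
— them: second object of the clause headed by 'reminded'; the R-expression locally c-commands the pronoun — coreference blocked (Principle B on the pronoun).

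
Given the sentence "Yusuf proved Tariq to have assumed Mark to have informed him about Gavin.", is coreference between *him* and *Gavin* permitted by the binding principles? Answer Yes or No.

*him* is a pronoun; Principle B requires it to be free in its binding domain — the clause headed by 'informed'.
— Gavin: second object of the clause headed by 'informed'; is c-commanded by the pronoun; coreference would bind this R-expression — blocked (Principle C).

No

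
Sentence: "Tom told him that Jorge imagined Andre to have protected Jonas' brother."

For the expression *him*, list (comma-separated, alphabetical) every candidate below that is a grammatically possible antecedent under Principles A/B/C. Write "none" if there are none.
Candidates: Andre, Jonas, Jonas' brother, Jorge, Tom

*him* is a pronoun; Principle B requires it to be free in its binding domain — the matrix clause.
— Andre: subject of the clause headed by 'protected'; is c-commanded by the pronoun; coreference would bind this R-expression — blocked (Principle C).
— Jonas: possessor inside the object DP of the clause headed by 'protected'; is c-commanded by the pronoun; coreference would bind this R-expression — blocked (Principle C).
— Jonas' brother: object of the clause headed by 'protected'; is c-commanded by the pronoun; coreference would bind this R-expression — blocked (Principle C).
— Jorge: subject of the clause headed by 'imagined'; is c-commanded by the pronoun; coreference would bind this R-expression — blocked (Principle C).
— Tom: subject of the matrix clause; c-commands the pronoun within its binding domain — blocked (Principle B).

none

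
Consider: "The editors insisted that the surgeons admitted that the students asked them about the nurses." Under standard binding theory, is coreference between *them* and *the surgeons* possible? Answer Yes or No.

*the surgeons* is an R-expression; Principle C requires it to be free (not bound by any c-commanding expression).
— them: object of the clause headed by 'asked'; the pronoun does not c-command the R-expression — coreference allowed.

Yes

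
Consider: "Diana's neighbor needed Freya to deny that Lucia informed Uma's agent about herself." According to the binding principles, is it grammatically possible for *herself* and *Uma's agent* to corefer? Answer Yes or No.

Yes

*herself* is a reflexive; Principle A requires it to be bound within its binding domain — the clause headed by 'informed'.
— Uma's agent: object of the clause headed by 'informed'; c-commands the reflexive within its binding domain — allowed (Principle A).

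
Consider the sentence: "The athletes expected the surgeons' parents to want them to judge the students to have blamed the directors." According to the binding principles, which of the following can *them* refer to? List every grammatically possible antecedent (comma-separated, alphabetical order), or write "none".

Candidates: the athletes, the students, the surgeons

*them* is a pronoun; Principle B requires it to be free in its binding domain — the clause headed by 'want'.
— the athletes: subject of the matrix clause; c-commands the pronoun but lies outside its binding domain — allowed.
— the students: subject of the clause headed by 'blamed'; is c-commanded by the pronoun; coreference would bind this R-expression — blocked (Principle C).
— the surgeons: possessor inside the subject DP of the clause headed by 'want'; does not c-command the pronoun — Principle B does not apply; allowed.

the athletes, the surgeons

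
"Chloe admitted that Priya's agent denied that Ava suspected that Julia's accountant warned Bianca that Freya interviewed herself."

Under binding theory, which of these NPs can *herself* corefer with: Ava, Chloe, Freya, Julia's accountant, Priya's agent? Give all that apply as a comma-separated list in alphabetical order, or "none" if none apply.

Freya

*herself* is a reflexive; Principle A requires it to be bound within its binding domain — the clause headed by 'interviewed'.
— Ava: subject of the clause headed by 'suspected'; c-commands the reflexive but lies outside its binding domain — cannot bind it (Principle A).
— Chloe: subject of the matrix clause; c-commands the reflexive but lies outside its binding domain — cannot bind it (Principle A).
— Freya: subject of the clause headed by 'interviewed'; c-commands the reflexive within its binding domain — allowed (Principle A).
— Julia's accountant: subject of the clause headed by 'warned'; c-commands the reflexive but lies outside its binding domain — cannot bind it (Principle A).
— Priya's agent: subject of the clause headed by 'denied'; c-commands the reflexive but lies outside its binding domain — cannot bind it (Principle A).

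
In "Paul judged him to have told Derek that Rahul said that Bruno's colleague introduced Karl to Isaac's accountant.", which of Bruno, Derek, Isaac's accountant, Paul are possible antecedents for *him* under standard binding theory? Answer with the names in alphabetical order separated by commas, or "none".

none

*him* is a pronoun; Principle B requires it to be free in its binding domain — the matrix clause.
— Bruno: possessor inside the subject DP of the clause headed by 'introduced'; is c-commanded by the pronoun; coreference would bind this R-expression — blocked (Principle C).
— Derek: object of the clause headed by 'told'; is c-commanded by the pronoun; coreference would bind this R-expression — blocked (Principle C).
— Isaac's accountant: second object of the clause headed by 'introduced'; is c-commanded by the pronoun; coreference would bind this R-expression — blocked (Principle C).
— Paul: subject of the matrix clause; c-commands the pronoun within its binding domain — blocked (Principle B).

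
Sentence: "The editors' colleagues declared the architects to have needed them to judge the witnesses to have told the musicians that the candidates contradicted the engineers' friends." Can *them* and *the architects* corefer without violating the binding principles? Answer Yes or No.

*the architects* is an R-expression; Principle C requires it to be free (not bound by any c-commanding expression).
— them: subject of the clause headed by 'judge'; the R-expression locally c-commands the pronoun — coreference blocked (Principle B on the pronoun).

No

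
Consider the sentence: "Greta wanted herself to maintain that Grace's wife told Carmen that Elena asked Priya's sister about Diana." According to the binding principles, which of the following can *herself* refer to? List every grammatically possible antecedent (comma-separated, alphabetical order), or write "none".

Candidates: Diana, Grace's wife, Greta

Greta

*herself* is a reflexive; Principle A requires it to be bound within its binding domain — the matrix clause.
— Diana: second object of the clause headed by 'asked'; does not c-command the reflexive — cannot bind it (Principle A).
— Grace's wife: subject of the clause headed by 'told'; does not c-command the reflexive — cannot bind it (Principle A).
— Greta: subject of the matrix clause; c-commands the reflexive within its binding domain — allowed (Principle A).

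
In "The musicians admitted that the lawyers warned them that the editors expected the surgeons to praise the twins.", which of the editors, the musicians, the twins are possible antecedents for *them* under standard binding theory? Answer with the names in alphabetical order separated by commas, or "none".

the musicians

*them* is a pronoun; Principle B requires it to be free in its binding domain — the clause headed by 'warned'.
— the editors: subject of the clause headed by 'expected'; is c-commanded by the pronoun; coreference would bind this R-expression — blocked (Principle C).
— the musicians: subject of the matrix clause; c-commands the pronoun but lies outside its binding domain — allowed.
— the twins: object of the clause headed by 'praise'; is c-commanded by the pronoun; coreference would bind this R-expression — blocked (Principle C).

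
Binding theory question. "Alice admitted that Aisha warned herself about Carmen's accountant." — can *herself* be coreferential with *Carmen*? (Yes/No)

No

*herself* is a reflexive; Principle A requires it to be bound within its binding domain — the clause headed by 'warned'.
— Carmen: possessor inside the second object DP of the clause headed by 'warned'; does not c-command the reflexive — cannot bind it (Principle A).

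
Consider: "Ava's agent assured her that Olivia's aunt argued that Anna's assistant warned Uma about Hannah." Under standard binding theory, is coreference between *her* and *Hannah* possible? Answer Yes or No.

*Hannah* is an R-expression; Principle C requires it to be free (not bound by any c-commanding expression).
— her: object of the matrix clause; the pronoun c-commands the R-expression — coreference blocked (Principle C).

No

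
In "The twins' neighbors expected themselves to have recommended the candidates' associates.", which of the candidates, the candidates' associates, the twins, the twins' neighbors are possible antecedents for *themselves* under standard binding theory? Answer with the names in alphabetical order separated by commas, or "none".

*themselves* is a reflexive; Principle A requires it to be bound within its binding domain — the matrix clause.
— the candidates: possessor inside the object DP of the clause headed by 'recommended'; does not c-command the reflexive — cannot bind it (Principle A).
— the candidates' associates: object of the clause headed by 'recommended'; does not c-command the reflexive — cannot bind it (Principle A).
— the twins: possessor inside the subject DP of the matrix clause; does not c-command the reflexive — cannot bind it (Principle A).
— the twins' neighbors: subject of the matrix clause; c-commands the reflexive within its binding domain — allowed (Principle A).

the twins' neighbors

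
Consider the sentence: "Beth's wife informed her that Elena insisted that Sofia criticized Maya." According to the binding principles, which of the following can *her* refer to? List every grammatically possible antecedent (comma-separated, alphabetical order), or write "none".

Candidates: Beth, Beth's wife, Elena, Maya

*her* is a pronoun; Principle B requires it to be free in its binding domain — the matrix clause.
— Beth: possessor inside the subject DP of the matrix clause; does not c-command the pronoun — Principle B does not apply; allowed.
— Beth's wife: subject of the matrix clause; c-commands the pronoun within its binding domain — blocked (Principle B).
— Elena: subject of the clause headed by 'insisted'; is c-commanded by the pronoun; coreference would bind this R-expression — blocked (Principle C).
— Maya: object of the clause headed by 'criticized'; is c-commanded by the pronoun; coreference would bind this R-expression — blocked (Principle C).

Beth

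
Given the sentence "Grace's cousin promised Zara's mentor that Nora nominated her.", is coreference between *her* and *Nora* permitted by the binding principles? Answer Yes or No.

No

*her* is a pronoun; Principle B requires it to be free in its binding domain — the clause headed by 'nominated'.
— Nora: subject of the clause headed by 'nominated'; c-commands the pronoun within its binding domain — blocked (Principle B).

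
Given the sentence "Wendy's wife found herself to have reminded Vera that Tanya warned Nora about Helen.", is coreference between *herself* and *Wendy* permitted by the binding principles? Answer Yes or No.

No

*herself* is a reflexive; Principle A requires it to be bound within its binding domain — the matrix clause.
— Wendy: possessor inside the subject DP of the matrix clause; does not c-command the reflexive — cannot bind it (Principle A).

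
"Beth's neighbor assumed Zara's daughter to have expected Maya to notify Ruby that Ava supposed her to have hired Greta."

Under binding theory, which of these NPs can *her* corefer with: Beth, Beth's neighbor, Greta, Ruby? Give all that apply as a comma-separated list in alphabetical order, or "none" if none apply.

Beth, Beth's neighbor, Ruby

*her* is a pronoun; Principle B requires it to be free in its binding domain — the clause headed by 'supposed'.
— Beth: possessor inside the subject DP of the matrix clause; does not c-command the pronoun — Principle B does not apply; allowed.
— Beth's neighbor: subject of the matrix clause; c-commands the pronoun but lies outside its binding domain — allowed.
— Greta: object of the clause headed by 'hired'; is c-commanded by the pronoun; coreference would bind this R-expression — blocked (Principle C).
— Ruby: object of the clause headed by 'notify'; c-commands the pronoun but lies outside its binding domain — allowed.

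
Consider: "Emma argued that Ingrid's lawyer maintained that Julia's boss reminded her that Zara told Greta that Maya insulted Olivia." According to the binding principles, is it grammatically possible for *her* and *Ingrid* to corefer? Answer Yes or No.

Yes

*her* is a pronoun; Principle B requires it to be free in its binding domain — the clause headed by 'reminded'.
— Ingrid: possessor inside the subject DP of the clause headed by 'maintained'; does not c-command the pronoun — Principle B does not apply; allowed.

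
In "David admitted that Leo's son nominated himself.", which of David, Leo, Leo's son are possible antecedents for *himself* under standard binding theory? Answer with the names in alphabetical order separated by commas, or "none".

*himself* is a reflexive; Principle A requires it to be bound within its binding domain — the clause headed by 'nominated'.
— David: subject of the matrix clause; c-commands the reflexive but lies outside its binding domain — cannot bind it (Principle A).
— Leo: possessor inside the subject DP of the clause headed by 'nominated'; does not c-command the reflexive — cannot bind it (Principle A).
— Leo's son: subject of the clause headed by 'nominated'; c-commands the reflexive within its binding domain — allowed (Principle A).

Leo's son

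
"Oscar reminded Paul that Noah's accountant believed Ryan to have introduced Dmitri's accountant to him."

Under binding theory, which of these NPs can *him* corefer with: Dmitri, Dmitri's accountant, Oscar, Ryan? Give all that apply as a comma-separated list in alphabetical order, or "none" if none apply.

Dmitri, Oscar

*him* is a pronoun; Principle B requires it to be free in its binding domain — the clause headed by 'introduced'.
— Dmitri: possessor inside the object DP of the clause headed by 'introduced'; does not c-command the pronoun — Principle B does not apply; allowed.
— Dmitri's accountant: object of the clause headed by 'introduced'; c-commands the pronoun within its binding domain — blocked (Principle B).
— Oscar: subject of the matrix clause; c-commands the pronoun but lies outside its binding domain — allowed.
— Ryan: subject of the clause headed by 'introduced'; c-commands the pronoun within its binding domain — blocked (Principle B).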